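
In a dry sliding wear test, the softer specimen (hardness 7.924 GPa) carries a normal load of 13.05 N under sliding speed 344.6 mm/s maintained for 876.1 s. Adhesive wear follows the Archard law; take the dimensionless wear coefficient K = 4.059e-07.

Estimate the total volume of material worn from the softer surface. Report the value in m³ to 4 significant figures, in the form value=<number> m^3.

All working math carries full precision. Intermediate values are displayed rounded, and one last rounding: 4 significant figures.
Sliding speed v = 344.6 mm/s = 0.3446 m/s. Sliding distance L = v·t = 0.3446 m/s × 876.1 s = 301.9 m.
Hardness H = 7.924 GPa = 7.924e+09 Pa.
As SI base values: W = 13.05 N, H = 7.924e+09 Pa, K = 4.059e-07.
Worn volume V = K·W·L/H = 4.059e-07 · 13.05 · 301.9 / 7.924e+09 = 2.018e-13 m³.

value=2.018e-13 m^3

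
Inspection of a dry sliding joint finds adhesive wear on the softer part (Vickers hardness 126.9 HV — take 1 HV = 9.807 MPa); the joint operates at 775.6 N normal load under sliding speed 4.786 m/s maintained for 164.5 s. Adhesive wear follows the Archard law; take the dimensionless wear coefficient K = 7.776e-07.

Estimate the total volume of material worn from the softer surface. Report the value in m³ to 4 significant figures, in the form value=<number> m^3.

value=3.815e-10 m^3

The computation carries full precision. The intermediates appear rounded; a lone final rounding to four significant digits.
Convert: Distance L = v·t = 4.786 m/s × 164.5 s = 787.3 m.
Convert: Hardness H = 126.9 HV × 9.807 MPa/HV = 1245 MPa = 1.245e+09 Pa.
Expressed in SI base units: W = 775.6 N, H = 1.245e+09 Pa, K = 7.776e-07.
Archard volume V = K·W·L/H = 7.776e-07 · 775.6 · 787.3 / 1.245e+09 = 3.815e-10 m³.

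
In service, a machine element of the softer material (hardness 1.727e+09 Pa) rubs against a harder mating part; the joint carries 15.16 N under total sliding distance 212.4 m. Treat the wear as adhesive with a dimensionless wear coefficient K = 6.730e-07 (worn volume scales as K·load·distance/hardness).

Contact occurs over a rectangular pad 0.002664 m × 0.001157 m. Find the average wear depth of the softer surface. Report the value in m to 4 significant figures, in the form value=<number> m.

Printed values are rounded. Every step carries full float precision — rounded once at the end to four significant figures.
Convert: Contact area A = 0.002664 m × 0.001157 m = 3.082e-06 m².
SI base units throughout: W = 15.16 N, H = 1.727e+09 Pa, K = 6.730e-07.
By Archard's law, V = K·W·L/H = 6.730e-07 · 15.16 · 212.4 / 1.727e+09 = 1.255e-12 m³.
Mean depth h = V/A = 1.255e-12 / 3.082e-06 = 4.071e-07 m.

value=4.071e-07 m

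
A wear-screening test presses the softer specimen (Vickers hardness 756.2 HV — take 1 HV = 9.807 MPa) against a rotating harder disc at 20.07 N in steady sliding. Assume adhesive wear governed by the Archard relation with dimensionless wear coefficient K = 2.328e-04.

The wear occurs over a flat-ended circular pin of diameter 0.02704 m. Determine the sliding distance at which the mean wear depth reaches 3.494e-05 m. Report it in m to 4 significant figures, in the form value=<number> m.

The intermediates are shown rounded; all arithmetic maintains full float precision. Rounded just once: 4 significant figures.
Hardness H = 756.2 HV × 9.807 MPa/HV = 7416 MPa = 7.416e+09 Pa.
Contact area A = π·d²/4 = π·(0.02704 m)²/4 = 5.743e-04 m².
Working in SI base units: W = 20.07 N, H = 7.416e+09 Pa, K = 2.328e-04.
Permissible volume V_lim = h_lim·A = 3.494e-05 · 5.743e-04 = 2.006e-08 m³.
Inverting, life L = V_lim·H/(K·W) = 2.006e-08 · 7.416e+09 / (2.328e-04 · 20.07) = 3.185e+04 m.

value=3.185e+04 m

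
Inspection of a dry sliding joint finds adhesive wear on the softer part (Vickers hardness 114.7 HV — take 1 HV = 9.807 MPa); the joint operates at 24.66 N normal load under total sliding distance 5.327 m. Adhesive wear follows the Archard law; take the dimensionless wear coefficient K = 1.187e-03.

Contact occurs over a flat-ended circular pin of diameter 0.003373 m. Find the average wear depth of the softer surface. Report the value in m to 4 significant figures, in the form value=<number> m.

Intermediate values are shown rounded, and the algebra keeps full float precision; one last rounding, at 4 significant digits.
Convert: Hardness H = 114.7 HV × 9.807 MPa/HV = 1125 MPa = 1.125e+09 Pa.
Convert: Contact area A = π·d²/4 = π·(0.003373 m)²/4 = 8.936e-06 m².
As SI base values: W = 24.66 N, H = 1.125e+09 Pa, K = 1.187e-03.
By Archard's law, V = K·W·L/H = 1.187e-03 · 24.66 · 5.327 / 1.125e+09 = 1.386e-10 m³.
Average depth h = V/A = 1.386e-10 / 8.936e-06 = 1.551e-05 m.

value=1.551e-05 m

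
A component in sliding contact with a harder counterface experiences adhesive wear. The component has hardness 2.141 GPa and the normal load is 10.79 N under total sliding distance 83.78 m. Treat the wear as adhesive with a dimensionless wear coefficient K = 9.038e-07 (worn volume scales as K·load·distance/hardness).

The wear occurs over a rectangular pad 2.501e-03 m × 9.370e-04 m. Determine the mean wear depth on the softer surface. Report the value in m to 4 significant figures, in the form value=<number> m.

value=1.628e-07 m

Quoted intermediates are rounded. All arithmetic keeps full float precision, and rounded once at the end, at four significant digits.
Hardness H = 2.141 GPa = 2.141e+09 Pa.
Contact area A = 2.501e-03 m × 9.370e-04 m = 2.343e-06 m².
Working in SI base units: W = 10.79 N, H = 2.141e+09 Pa, K = 9.038e-07.
Archard volume V = K·W·L/H = 9.038e-07 · 10.79 · 83.78 / 2.141e+09 = 3.816e-13 m³.
Mean wear depth h = V/A = 3.816e-13 / 2.343e-06 = 1.628e-07 m.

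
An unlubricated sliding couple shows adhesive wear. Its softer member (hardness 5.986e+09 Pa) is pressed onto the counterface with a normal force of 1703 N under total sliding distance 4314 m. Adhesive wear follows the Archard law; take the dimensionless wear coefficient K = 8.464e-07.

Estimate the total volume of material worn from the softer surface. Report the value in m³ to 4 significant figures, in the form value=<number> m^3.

value=1.039e-09 m^3

Intermediates appear rounded — all arithmetic runs at full float precision, and rounded once at the end to 4 significant figures.
Restated in SI base units: W = 1703 N, H = 5.986e+09 Pa, K = 8.464e-07.
By Archard's law, V = K·W·L/H = 8.464e-07 · 1703 · 4314 / 5.986e+09 = 1.039e-09 m³.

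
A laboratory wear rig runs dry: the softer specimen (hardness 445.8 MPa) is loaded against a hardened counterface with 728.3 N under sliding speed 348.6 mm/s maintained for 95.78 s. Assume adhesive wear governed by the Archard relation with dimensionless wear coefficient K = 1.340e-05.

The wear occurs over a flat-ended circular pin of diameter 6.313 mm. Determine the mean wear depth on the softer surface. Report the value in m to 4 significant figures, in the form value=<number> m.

Each operation maintains full precision; printed values are rounded — rounded just once to four significant digits.
Sliding speed v = 348.6 mm/s = 0.3486 m/s. The distance L = v·t = 0.3486 m/s × 95.78 s = 33.39 m.
Hardness H = 445.8 MPa = 4.458e+08 Pa.
Pin diameter d = 6.313 mm = 0.006313 m. Contact area A = π·d²/4 = π·(0.006313 m)²/4 = 3.130e-05 m².
SI base units throughout: W = 728.3 N, H = 4.458e+08 Pa, K = 1.340e-05.
Volume removed: V = K·W·L/H = 1.340e-05 · 728.3 · 33.39 / 4.458e+08 = 7.309e-10 m³.
Wear depth h = V/A = 7.309e-10 / 3.130e-05 = 2.335e-05 m.

value=2.335e-05 m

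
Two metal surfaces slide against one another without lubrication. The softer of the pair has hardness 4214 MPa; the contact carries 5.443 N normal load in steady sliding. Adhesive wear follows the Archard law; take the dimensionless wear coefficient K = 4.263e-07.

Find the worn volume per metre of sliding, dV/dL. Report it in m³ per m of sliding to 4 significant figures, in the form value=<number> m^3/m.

value=5.506e-16 m^3/m

The algebra keeps full precision — intermediates appear rounded, and rounded once at the end to 4 significant digits.
Convert: Hardness H = 4214 MPa = 4.214e+09 Pa.
Restated in SI base units: W = 5.443 N, H = 4.214e+09 Pa, K = 4.263e-07.
Sliding wear rate dV/dL = K·W/H (independent of L): 4.263e-07 · 5.443 / 4.214e+09 = 5.506e-16 m³/m.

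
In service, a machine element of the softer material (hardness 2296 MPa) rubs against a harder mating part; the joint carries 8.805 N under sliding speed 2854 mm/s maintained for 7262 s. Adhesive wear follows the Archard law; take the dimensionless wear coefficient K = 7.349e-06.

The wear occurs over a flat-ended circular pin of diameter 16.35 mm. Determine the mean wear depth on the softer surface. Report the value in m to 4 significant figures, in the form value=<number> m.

value=2.782e-06 m

Intermediates are printed rounded; every step keeps full precision; rounded just once, at four significant figures.
Sliding speed v = 2854 mm/s = 2.854 m/s. Distance covered L = v·t = 2.854 m/s × 7262 s = 2.073e+04 m.
Hardness H = 2296 MPa = 2.296e+09 Pa.
Pin diameter d = 16.35 mm = 0.01635 m. Contact area A = π·d²/4 = π·(0.01635 m)²/4 = 2.100e-04 m².
Restated in SI base units: W = 8.805 N, H = 2.296e+09 Pa, K = 7.349e-06.
Archard relation: V = K·W·L/H = 7.349e-06 · 8.805 · 2.073e+04 / 2.296e+09 = 5.841e-10 m³.
Average depth h = V/A = 5.841e-10 / 2.100e-04 = 2.782e-06 m.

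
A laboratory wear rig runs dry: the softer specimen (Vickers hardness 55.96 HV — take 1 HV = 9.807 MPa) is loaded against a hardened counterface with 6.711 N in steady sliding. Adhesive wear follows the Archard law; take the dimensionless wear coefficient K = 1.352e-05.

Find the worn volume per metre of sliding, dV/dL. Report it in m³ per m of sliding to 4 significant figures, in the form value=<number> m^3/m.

Every step maintains exact precision — intermediate values are printed rounded. Rounded once at the end to four significant digits.
Hardness H = 55.96 HV × 9.807 MPa/HV = 548.8 MPa = 5.488e+08 Pa.
In SI base units: W = 6.711 N, H = 5.488e+08 Pa, K = 1.352e-05.
Volumetric rate dV/dL = K·W/H (no L dependence): 1.352e-05 · 6.711 / 5.488e+08 = 1.653e-13 m³/m.

value=1.653e-13 m^3/m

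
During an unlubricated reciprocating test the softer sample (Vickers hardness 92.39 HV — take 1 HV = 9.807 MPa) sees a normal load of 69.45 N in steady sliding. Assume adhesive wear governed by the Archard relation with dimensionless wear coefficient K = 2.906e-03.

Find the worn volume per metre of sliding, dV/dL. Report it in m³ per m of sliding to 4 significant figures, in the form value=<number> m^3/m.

value=2.227e-10 m^3/m

Intermediate values are displayed rounded — all working math runs at exact precision — one final rounding: four significant figures.
Hardness H = 92.39 HV × 9.807 MPa/HV = 906.1 MPa = 9.061e+08 Pa.
Working in SI base units: W = 69.45 N, H = 9.061e+08 Pa, K = 2.906e-03.
Sliding wear rate dV/dL = K·W/H, so: 2.906e-03 · 69.45 / 9.061e+08 = 2.227e-10 m³/m.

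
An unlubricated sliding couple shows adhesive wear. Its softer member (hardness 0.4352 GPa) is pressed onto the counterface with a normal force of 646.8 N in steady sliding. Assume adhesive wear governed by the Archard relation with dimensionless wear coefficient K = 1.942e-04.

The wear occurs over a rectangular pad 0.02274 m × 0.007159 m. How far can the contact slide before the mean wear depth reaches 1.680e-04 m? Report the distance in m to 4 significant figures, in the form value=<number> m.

value=94.76 m

Intermediate values are displayed rounded — all working math runs at full float precision. Rounded once at the end: four significant figures.
Convert: Hardness H = 0.4352 GPa = 4.352e+08 Pa.
Convert: Contact area A = 0.02274 m × 0.007159 m = 1.628e-04 m².
Restated in SI base units: W = 646.8 N, H = 4.352e+08 Pa, K = 1.942e-04.
Permissible volume V_lim = h_lim·A = 1.680e-04 · 1.628e-04 = 2.735e-08 m³.
Inverting, life L = V_lim·H/(K·W) = 2.735e-08 · 4.352e+08 / (1.942e-04 · 646.8) = 94.76 m.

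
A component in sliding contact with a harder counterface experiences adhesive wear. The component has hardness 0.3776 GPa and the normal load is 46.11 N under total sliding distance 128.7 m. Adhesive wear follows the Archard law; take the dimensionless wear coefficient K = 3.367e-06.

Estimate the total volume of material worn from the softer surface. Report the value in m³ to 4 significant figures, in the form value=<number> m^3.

value=5.292e-11 m^3

The intermediates are printed rounded — all working math carries full precision; rounded just once, at four significant digits.
Hardness H = 0.3776 GPa = 3.776e+08 Pa.
Expressed in SI base units: W = 46.11 N, H = 3.776e+08 Pa, K = 3.367e-06.
Archard relation: V = K·W·L/H = 3.367e-06 · 46.11 · 128.7 / 3.776e+08 = 5.292e-11 m³.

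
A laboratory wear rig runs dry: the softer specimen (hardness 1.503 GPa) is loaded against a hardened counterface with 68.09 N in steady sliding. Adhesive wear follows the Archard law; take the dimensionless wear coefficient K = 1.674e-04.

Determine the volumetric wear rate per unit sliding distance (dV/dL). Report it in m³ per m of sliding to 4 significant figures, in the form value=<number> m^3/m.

Each operation maintains full precision, and intermediates are shown rounded; one last rounding: 4 significant figures.
Hardness H = 1.503 GPa = 1.503e+09 Pa.
Collected in SI base units: W = 68.09 N, H = 1.503e+09 Pa, K = 1.674e-04.
Volumetric rate dV/dL = K·W/H, so: 1.674e-04 · 68.09 / 1.503e+09 = 7.584e-12 m³/m.

value=7.584e-12 m^3/m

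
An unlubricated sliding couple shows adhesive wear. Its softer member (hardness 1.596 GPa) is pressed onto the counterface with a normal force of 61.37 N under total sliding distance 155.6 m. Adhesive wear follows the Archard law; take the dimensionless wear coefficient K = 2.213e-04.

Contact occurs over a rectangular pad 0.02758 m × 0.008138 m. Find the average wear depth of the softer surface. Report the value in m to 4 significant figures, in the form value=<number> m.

Each operation keeps full float precision, and the intermediates are displayed rounded — one last rounding, at four significant digits.
Hardness H = 1.596 GPa = 1.596e+09 Pa.
Contact area A = 0.02758 m × 0.008138 m = 2.244e-04 m².
As SI base values: W = 61.37 N, H = 1.596e+09 Pa, K = 2.213e-04.
Wear volume V = K·W·L/H = 2.213e-04 · 61.37 · 155.6 / 1.596e+09 = 1.324e-09 m³.
Wear depth h = V/A = 1.324e-09 / 2.244e-04 = 5.899e-06 m.

value=5.899e-06 m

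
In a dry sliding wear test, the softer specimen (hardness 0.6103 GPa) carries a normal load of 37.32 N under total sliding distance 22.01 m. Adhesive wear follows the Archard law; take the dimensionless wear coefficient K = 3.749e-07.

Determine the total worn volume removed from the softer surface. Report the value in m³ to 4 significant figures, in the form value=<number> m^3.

Shown intermediates are rounded; every step carries full float precision, and one last rounding: four significant digits.
Hardness H = 0.6103 GPa = 6.103e+08 Pa.
As SI base values: W = 37.32 N, H = 6.103e+08 Pa, K = 3.749e-07.
By Archard's law, V = K·W·L/H = 3.749e-07 · 37.32 · 22.01 / 6.103e+08 = 5.046e-13 m³.

value=5.046e-13 m^3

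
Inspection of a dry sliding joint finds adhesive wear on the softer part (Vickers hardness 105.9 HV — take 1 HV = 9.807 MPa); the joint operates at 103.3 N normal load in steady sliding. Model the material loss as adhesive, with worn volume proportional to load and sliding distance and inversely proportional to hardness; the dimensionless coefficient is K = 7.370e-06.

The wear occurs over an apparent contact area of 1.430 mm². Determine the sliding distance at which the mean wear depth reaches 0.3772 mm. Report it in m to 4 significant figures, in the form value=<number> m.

value=735.8 m

Intermediates are printed rounded. Every step runs at full precision; a single final rounding to 4 significant figures.
Convert: Hardness H = 105.9 HV × 9.807 MPa/HV = 1039 MPa = 1.039e+09 Pa.
Convert: Contact area A = 1.430 mm² = 1.430e-06 m².
Convert: Depth limit h_lim = 0.3772 mm = 3.772e-04 m.
In SI base units: W = 103.3 N, H = 1.039e+09 Pa, K = 7.370e-06.
Permissible volume V_lim = h_lim·A = 3.772e-04 · 1.430e-06 = 5.394e-10 m³.
Thus life L = V_lim·H/(K·W) = 5.394e-10 · 1.039e+09 / (7.370e-06 · 103.3) = 735.8 m.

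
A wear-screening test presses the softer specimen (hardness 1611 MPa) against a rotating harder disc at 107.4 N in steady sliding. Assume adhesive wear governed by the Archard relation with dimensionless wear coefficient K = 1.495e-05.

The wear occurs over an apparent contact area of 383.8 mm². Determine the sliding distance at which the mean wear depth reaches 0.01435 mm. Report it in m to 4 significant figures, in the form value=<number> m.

value=5526 m

Printed values are rounded. The computation holds exact precision, and a single final rounding to four significant figures.
Hardness H = 1611 MPa = 1.611e+09 Pa.
Contact area A = 383.8 mm² = 3.838e-04 m².
Depth limit h_lim = 0.01435 mm = 1.435e-05 m.
Expressed in SI base units: W = 107.4 N, H = 1.611e+09 Pa, K = 1.495e-05.
Volume at the limit: V_lim = h_lim·A = 1.435e-05 · 3.838e-04 = 5.508e-09 m³.
Thus life L = V_lim·H/(K·W) = 5.508e-09 · 1.611e+09 / (1.495e-05 · 107.4) = 5526 m.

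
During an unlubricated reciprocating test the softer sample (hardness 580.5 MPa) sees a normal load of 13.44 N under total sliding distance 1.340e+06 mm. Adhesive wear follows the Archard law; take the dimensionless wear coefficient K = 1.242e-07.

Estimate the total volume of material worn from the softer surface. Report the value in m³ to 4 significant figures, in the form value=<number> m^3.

The computation carries exact precision; shown intermediates are rounded — one final rounding to four significant digits.
Sliding distance L = 1.340e+06 mm = 1340 m.
Hardness H = 580.5 MPa = 5.805e+08 Pa.
Expressed in SI base units: W = 13.44 N, H = 5.805e+08 Pa, K = 1.242e-07.
Archard relation: V = K·W·L/H = 1.242e-07 · 13.44 · 1340 / 5.805e+08 = 3.853e-12 m³.

value=3.853e-12 m^3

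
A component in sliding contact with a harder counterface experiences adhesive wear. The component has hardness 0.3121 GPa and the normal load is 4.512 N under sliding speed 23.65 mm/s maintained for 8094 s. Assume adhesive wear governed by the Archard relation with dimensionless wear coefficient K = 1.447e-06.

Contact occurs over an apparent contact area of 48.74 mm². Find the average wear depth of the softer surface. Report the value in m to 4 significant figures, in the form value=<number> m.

value=8.216e-08 m

Each operation runs at full precision, and the intermediates are printed rounded, and one last rounding, at four significant figures.
Sliding speed v = 23.65 mm/s = 0.02365 m/s. Path length L = v·t = 0.02365 m/s × 8094 s = 191.4 m.
Hardness H = 0.3121 GPa = 3.121e+08 Pa.
Contact area A = 48.74 mm² = 4.874e-05 m².
Expressed in SI base units: W = 4.512 N, H = 3.121e+08 Pa, K = 1.447e-06.
Archard relation: V = K·W·L/H = 1.447e-06 · 4.512 · 191.4 / 3.121e+08 = 4.004e-12 m³.
Depth of wear h = V/A = 4.004e-12 / 4.874e-05 = 8.216e-08 m.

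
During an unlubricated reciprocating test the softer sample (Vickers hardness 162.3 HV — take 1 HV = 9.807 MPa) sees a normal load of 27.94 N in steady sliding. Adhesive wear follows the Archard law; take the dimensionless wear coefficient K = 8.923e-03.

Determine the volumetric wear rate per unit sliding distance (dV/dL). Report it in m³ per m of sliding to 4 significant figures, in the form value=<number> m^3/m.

value=1.566e-10 m^3/m

The algebra carries full float precision; the intermediates appear rounded — rounded just once to four significant digits.
Convert: Hardness H = 162.3 HV × 9.807 MPa/HV = 1592 MPa = 1.592e+09 Pa.
SI base units throughout: W = 27.94 N, H = 1.592e+09 Pa, K = 8.923e-03.
Rate of wear dV/dL = K·W/H — distance-free: 8.923e-03 · 27.94 / 1.592e+09 = 1.566e-10 m³/m.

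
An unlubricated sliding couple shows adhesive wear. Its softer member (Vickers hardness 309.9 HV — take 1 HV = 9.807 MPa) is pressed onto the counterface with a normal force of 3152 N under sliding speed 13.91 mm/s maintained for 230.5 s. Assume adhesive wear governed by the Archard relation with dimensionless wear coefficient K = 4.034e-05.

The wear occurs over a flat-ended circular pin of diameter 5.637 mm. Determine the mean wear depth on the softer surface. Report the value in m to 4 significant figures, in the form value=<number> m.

value=5.375e-06 m

All arithmetic carries full float precision. Intermediate values are printed rounded. Rounded once at the end, at 4 significant digits.
Convert: Sliding speed v = 13.91 mm/s = 0.01391 m/s. Sliding distance L = v·t = 0.01391 m/s × 230.5 s = 3.206 m.
Convert: Hardness H = 309.9 HV × 9.807 MPa/HV = 3039 MPa = 3.039e+09 Pa.
Convert: Pin diameter d = 5.637 mm = 0.005637 m. Contact area A = π·d²/4 = π·(0.005637 m)²/4 = 2.496e-05 m².
As SI base values: W = 3152 N, H = 3.039e+09 Pa, K = 4.034e-05.
By Archard's law, V = K·W·L/H = 4.034e-05 · 3152 · 3.206 / 3.039e+09 = 1.341e-10 m³.
Depth of wear h = V/A = 1.341e-10 / 2.496e-05 = 5.375e-06 m.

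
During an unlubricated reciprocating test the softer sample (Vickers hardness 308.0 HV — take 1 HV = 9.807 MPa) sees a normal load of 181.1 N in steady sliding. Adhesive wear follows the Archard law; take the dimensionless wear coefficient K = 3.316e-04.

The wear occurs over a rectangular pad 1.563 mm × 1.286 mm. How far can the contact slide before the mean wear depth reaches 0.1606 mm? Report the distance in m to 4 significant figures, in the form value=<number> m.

The intermediates are shown rounded, and the computation runs at full precision; rounded just once to 4 significant figures.
Hardness H = 308.0 HV × 9.807 MPa/HV = 3021 MPa = 3.021e+09 Pa.
Pad sides 1.563 mm × 1.286 mm = 0.001563 m × 0.001286 m. Contact area A = 0.001563 m × 0.001286 m = 2.010e-06 m².
Depth limit h_lim = 0.1606 mm = 1.606e-04 m.
SI base units throughout: W = 181.1 N, H = 3.021e+09 Pa, K = 3.316e-04.
Wearable volume V_lim = h_lim·A = 1.606e-04 · 2.010e-06 = 3.228e-10 m³.
Thus life L = V_lim·H/(K·W) = 3.228e-10 · 3.021e+09 / (3.316e-04 · 181.1) = 16.24 m.

value=16.24 m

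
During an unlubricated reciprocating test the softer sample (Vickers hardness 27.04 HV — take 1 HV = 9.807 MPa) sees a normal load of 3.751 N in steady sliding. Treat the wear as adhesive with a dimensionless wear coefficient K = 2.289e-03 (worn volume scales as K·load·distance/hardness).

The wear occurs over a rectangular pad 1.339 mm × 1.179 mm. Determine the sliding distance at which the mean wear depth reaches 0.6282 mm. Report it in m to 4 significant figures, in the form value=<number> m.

All arithmetic maintains exact precision — the intermediates appear rounded; rounded once at the end, at 4 significant figures.
Convert: Hardness H = 27.04 HV × 9.807 MPa/HV = 265.2 MPa = 2.652e+08 Pa.
Convert: Pad sides 1.339 mm × 1.179 mm = 0.001339 m × 0.001179 m. Contact area A = 0.001339 m × 0.001179 m = 1.579e-06 m².
Convert: Depth limit h_lim = 0.6282 mm = 6.282e-04 m.
Working in SI base units: W = 3.751 N, H = 2.652e+08 Pa, K = 2.289e-03.
Permissible volume V_lim = h_lim·A = 6.282e-04 · 1.579e-06 = 9.917e-10 m³.
Inverting, life L = V_lim·H/(K·W) = 9.917e-10 · 2.652e+08 / (2.289e-03 · 3.751) = 30.63 m.

value=30.63 m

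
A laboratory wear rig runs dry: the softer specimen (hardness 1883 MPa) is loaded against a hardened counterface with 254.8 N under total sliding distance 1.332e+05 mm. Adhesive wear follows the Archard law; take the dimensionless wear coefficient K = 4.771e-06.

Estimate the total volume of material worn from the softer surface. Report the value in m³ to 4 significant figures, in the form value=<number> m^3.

value=8.599e-11 m^3

Intermediate values appear rounded. Every step keeps exact precision — one final rounding to four significant figures.
Convert: Path length L = 1.332e+05 mm = 133.2 m.
Convert: Hardness H = 1883 MPa = 1.883e+09 Pa.
Collected in SI base units: W = 254.8 N, H = 1.883e+09 Pa, K = 4.771e-06.
By Archard's law, V = K·W·L/H = 4.771e-06 · 254.8 · 133.2 / 1.883e+09 = 8.599e-11 m³.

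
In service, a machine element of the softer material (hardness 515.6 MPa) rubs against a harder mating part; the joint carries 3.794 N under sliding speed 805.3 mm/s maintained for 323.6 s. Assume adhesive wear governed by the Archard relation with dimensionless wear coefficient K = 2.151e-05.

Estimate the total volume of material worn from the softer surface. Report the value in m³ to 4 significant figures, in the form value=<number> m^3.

Displayed values are rounded, and all arithmetic keeps exact precision, and rounded just once to four significant figures.
Sliding speed v = 805.3 mm/s = 0.8053 m/s. Path length L = v·t = 0.8053 m/s × 323.6 s = 260.6 m.
Hardness H = 515.6 MPa = 5.156e+08 Pa.
In SI base units: W = 3.794 N, H = 5.156e+08 Pa, K = 2.151e-05.
The Archard volume V = K·W·L/H = 2.151e-05 · 3.794 · 260.6 / 5.156e+08 = 4.125e-11 m³.

value=4.125e-11 m^3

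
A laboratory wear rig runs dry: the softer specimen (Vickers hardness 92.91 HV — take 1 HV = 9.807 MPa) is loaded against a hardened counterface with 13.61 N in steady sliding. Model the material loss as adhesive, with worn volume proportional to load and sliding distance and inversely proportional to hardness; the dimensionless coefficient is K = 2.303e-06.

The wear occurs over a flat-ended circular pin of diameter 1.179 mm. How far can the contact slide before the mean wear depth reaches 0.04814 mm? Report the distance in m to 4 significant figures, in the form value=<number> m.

All arithmetic runs at full precision; quoted intermediates are rounded. Rounded once at the end, at 4 significant figures.
Convert: Hardness H = 92.91 HV × 9.807 MPa/HV = 911.2 MPa = 9.112e+08 Pa.
Convert: Pin diameter d = 1.179 mm = 0.001179 m. Contact area A = π·d²/4 = π·(0.001179 m)²/4 = 1.092e-06 m².
Convert: Depth limit h_lim = 0.04814 mm = 4.814e-05 m.
In SI base units: W = 13.61 N, H = 9.112e+08 Pa, K = 2.303e-06.
Limit volume V_lim = h_lim·A = 4.814e-05 · 1.092e-06 = 5.256e-11 m³.
Thus life L = V_lim·H/(K·W) = 5.256e-11 · 9.112e+08 / (2.303e-06 · 13.61) = 1528 m.

value=1528 m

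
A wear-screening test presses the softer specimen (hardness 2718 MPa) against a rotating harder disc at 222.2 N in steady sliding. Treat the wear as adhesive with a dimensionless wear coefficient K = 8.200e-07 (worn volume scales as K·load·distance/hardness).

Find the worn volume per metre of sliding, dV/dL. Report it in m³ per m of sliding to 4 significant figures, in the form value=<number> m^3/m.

value=6.704e-14 m^3/m

Intermediates are printed rounded, and the algebra keeps full precision, and rounded once at the end to 4 significant figures.
Convert: Hardness H = 2718 MPa = 2.718e+09 Pa.
Collected in SI base units: W = 222.2 N, H = 2.718e+09 Pa, K = 8.200e-07.
Wear rate dV/dL = K·W/H (no L dependence): 8.200e-07 · 222.2 / 2.718e+09 = 6.704e-14 m³/m.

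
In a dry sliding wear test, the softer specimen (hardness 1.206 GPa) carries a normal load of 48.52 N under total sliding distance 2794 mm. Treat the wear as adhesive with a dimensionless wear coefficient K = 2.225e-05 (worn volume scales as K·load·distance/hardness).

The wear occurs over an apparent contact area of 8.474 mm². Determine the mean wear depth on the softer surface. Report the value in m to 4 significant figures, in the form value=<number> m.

Intermediates are printed rounded; every step holds exact precision. Rounded once at the end, at 4 significant digits.
Convert: Distance covered L = 2794 mm = 2.794 m.
Convert: Hardness H = 1.206 GPa = 1.206e+09 Pa.
Convert: Contact area A = 8.474 mm² = 8.474e-06 m².
Expressed in SI base units: W = 48.52 N, H = 1.206e+09 Pa, K = 2.225e-05.
Wear volume V = K·W·L/H = 2.225e-05 · 48.52 · 2.794 / 1.206e+09 = 2.501e-12 m³.
Mean wear depth h = V/A = 2.501e-12 / 8.474e-06 = 2.951e-07 m.

value=2.951e-07 m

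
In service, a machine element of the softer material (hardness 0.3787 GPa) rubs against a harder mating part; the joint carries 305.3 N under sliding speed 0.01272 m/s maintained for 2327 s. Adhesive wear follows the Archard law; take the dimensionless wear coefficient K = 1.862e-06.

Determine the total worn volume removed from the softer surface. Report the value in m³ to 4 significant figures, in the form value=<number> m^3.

All arithmetic holds full precision, and intermediates are shown rounded; rounded just once: four significant digits.
Convert: Total distance L = v·t = 0.01272 m/s × 2327 s = 29.60 m.
Convert: Hardness H = 0.3787 GPa = 3.787e+08 Pa.
Working in SI base units: W = 305.3 N, H = 3.787e+08 Pa, K = 1.862e-06.
Wear volume V = K·W·L/H = 1.862e-06 · 305.3 · 29.60 / 3.787e+08 = 4.443e-11 m³.

value=4.443e-11 m^3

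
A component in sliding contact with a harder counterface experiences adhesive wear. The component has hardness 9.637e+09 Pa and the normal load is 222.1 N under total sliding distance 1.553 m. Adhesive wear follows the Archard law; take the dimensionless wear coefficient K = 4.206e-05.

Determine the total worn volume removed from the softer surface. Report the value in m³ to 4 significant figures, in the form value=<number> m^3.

Every step carries full precision, and the intermediates appear rounded. Rounded just once, at four significant figures.
SI base units throughout: W = 222.1 N, H = 9.637e+09 Pa, K = 4.206e-05.
Archard volume V = K·W·L/H = 4.206e-05 · 222.1 · 1.553 / 9.637e+09 = 1.505e-12 m³.

value=1.505e-12 m^3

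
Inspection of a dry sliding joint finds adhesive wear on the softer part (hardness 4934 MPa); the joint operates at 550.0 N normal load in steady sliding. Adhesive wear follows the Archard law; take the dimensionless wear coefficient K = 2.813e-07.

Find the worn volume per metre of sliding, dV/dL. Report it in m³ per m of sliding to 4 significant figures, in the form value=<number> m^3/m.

Intermediate values are shown rounded; all working math keeps full float precision, and a lone final rounding: 4 significant digits.
Hardness H = 4934 MPa = 4.934e+09 Pa.
As SI base values: W = 550.0 N, H = 4.934e+09 Pa, K = 2.813e-07.
Sliding wear rate dV/dL = K·W/H (no L dependence): 2.813e-07 · 550.0 / 4.934e+09 = 3.136e-14 m³/m.

value=3.136e-14 m^3/m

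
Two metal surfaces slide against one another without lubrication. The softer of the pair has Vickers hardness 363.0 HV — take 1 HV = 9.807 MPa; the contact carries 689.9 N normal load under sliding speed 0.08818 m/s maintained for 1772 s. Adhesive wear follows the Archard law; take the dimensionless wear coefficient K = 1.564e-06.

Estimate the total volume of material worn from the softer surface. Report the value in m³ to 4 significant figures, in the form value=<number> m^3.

The intermediates are displayed rounded; all working math keeps exact precision; one last rounding, at 4 significant digits.
Convert: Sliding distance L = v·t = 0.08818 m/s × 1772 s = 156.3 m.
Convert: Hardness H = 363.0 HV × 9.807 MPa/HV = 3560 MPa = 3.560e+09 Pa.
Restated in SI base units: W = 689.9 N, H = 3.560e+09 Pa, K = 1.564e-06.
Volume removed: V = K·W·L/H = 1.564e-06 · 689.9 · 156.3 / 3.560e+09 = 4.736e-11 m³.

value=4.736e-11 m^3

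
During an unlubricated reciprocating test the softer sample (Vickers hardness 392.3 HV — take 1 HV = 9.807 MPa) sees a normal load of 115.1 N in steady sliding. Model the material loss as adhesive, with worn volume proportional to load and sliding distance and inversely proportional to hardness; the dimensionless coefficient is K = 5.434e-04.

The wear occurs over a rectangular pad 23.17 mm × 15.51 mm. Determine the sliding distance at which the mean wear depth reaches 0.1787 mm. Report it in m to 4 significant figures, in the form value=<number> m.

All arithmetic keeps full float precision. The intermediates are printed rounded; a lone final rounding, at four significant digits.
Hardness H = 392.3 HV × 9.807 MPa/HV = 3847 MPa = 3.847e+09 Pa.
Pad sides 23.17 mm × 15.51 mm = 0.02317 m × 0.01551 m. Contact area A = 0.02317 m × 0.01551 m = 3.594e-04 m².
Depth limit h_lim = 0.1787 mm = 1.787e-04 m.
In SI base units, W = 115.1 N, H = 3.847e+09 Pa, K = 5.434e-04.
Volume at the limit: V_lim = h_lim·A = 1.787e-04 · 3.594e-04 = 6.422e-08 m³.
Life L = V_lim·H/(K·W) = 6.422e-08 · 3.847e+09 / (5.434e-04 · 115.1) = 3950 m.

value=3950 m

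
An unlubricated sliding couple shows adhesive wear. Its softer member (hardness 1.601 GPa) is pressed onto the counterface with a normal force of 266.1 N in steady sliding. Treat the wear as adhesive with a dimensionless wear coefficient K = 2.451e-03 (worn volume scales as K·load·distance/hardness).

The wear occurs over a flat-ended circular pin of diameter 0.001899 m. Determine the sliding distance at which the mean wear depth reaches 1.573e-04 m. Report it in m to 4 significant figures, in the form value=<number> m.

The algebra keeps exact precision. Intermediate values appear rounded. Rounded once at the end: 4 significant figures.
Convert: Hardness H = 1.601 GPa = 1.601e+09 Pa.
Convert: Contact area A = π·d²/4 = π·(0.001899 m)²/4 = 2.832e-06 m².
Expressed in SI base units: W = 266.1 N, H = 1.601e+09 Pa, K = 2.451e-03.
Wearable volume V_lim = h_lim·A = 1.573e-04 · 2.832e-06 = 4.455e-10 m³.
Sliding life L = V_lim·H/(K·W) = 4.455e-10 · 1.601e+09 / (2.451e-03 · 266.1) = 1.094 m.

value=1.094 m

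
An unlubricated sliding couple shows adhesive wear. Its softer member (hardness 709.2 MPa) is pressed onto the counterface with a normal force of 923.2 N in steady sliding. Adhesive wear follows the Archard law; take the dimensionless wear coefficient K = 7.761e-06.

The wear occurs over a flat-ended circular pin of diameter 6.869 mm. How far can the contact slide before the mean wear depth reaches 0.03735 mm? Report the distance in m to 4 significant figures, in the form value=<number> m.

value=137.0 m

Printed values are rounded — the algebra holds full float precision. Rounded just once to four significant digits.
Convert: Hardness H = 709.2 MPa = 7.092e+08 Pa.
Convert: Pin diameter d = 6.869 mm = 0.006869 m. Contact area A = π·d²/4 = π·(0.006869 m)²/4 = 3.706e-05 m².
Convert: Depth limit h_lim = 0.03735 mm = 3.735e-05 m.
As SI base values: W = 923.2 N, H = 7.092e+08 Pa, K = 7.761e-06.
Wearable volume V_lim = h_lim·A = 3.735e-05 · 3.706e-05 = 1.384e-09 m³.
So the life L = V_lim·H/(K·W) = 1.384e-09 · 7.092e+08 / (7.761e-06 · 923.2) = 137.0 m.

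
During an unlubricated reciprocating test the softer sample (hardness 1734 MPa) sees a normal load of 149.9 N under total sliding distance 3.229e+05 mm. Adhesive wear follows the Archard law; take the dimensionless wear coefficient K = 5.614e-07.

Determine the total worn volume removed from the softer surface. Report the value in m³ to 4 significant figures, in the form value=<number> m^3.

Intermediates appear rounded; every step runs at full float precision; one last rounding to four significant digits.
Path length L = 3.229e+05 mm = 322.9 m.
Hardness H = 1734 MPa = 1.734e+09 Pa.
SI base units throughout: W = 149.9 N, H = 1.734e+09 Pa, K = 5.614e-07.
By Archard's law, V = K·W·L/H = 5.614e-07 · 149.9 · 322.9 / 1.734e+09 = 1.567e-11 m³.

value=1.567e-11 m^3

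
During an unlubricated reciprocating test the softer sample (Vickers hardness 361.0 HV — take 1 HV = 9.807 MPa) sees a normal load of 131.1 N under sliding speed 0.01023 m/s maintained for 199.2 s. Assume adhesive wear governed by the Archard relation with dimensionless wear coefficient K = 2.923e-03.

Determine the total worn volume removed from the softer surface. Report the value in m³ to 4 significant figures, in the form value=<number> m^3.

Each operation holds full float precision, and shown intermediates are rounded, and rounded once at the end, at four significant digits.
Convert: Distance L = v·t = 0.01023 m/s × 199.2 s = 2.038 m.
Convert: Hardness H = 361.0 HV × 9.807 MPa/HV = 3540 MPa = 3.540e+09 Pa.
Collected in SI base units: W = 131.1 N, H = 3.540e+09 Pa, K = 2.923e-03.
Worn volume V = K·W·L/H = 2.923e-03 · 131.1 · 2.038 / 3.540e+09 = 2.206e-10 m³.

value=2.206e-10 m^3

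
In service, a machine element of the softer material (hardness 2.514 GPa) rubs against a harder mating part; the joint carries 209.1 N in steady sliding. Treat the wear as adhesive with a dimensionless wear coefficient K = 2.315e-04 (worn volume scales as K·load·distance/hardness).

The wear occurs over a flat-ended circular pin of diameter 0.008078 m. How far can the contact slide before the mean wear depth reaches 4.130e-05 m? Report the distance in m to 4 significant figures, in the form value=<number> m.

The computation carries full float precision, and intermediates are displayed rounded; a lone final rounding, at 4 significant figures.
Convert: Hardness H = 2.514 GPa = 2.514e+09 Pa.
Convert: Contact area A = π·d²/4 = π·(0.008078 m)²/4 = 5.125e-05 m².
Restated in SI base units: W = 209.1 N, H = 2.514e+09 Pa, K = 2.315e-04.
Limit volume V_lim = h_lim·A = 4.130e-05 · 5.125e-05 = 2.117e-09 m³.
Sliding life L = V_lim·H/(K·W) = 2.117e-09 · 2.514e+09 / (2.315e-04 · 209.1) = 109.9 m.

value=109.9 m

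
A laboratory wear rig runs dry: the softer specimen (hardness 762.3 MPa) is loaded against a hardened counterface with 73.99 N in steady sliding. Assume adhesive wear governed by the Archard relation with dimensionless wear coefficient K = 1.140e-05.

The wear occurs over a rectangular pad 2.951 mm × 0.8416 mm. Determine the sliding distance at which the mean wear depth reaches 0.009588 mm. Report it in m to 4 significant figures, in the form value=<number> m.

value=21.52 m

Every step holds full precision, and intermediate values are displayed rounded, and one last rounding, at four significant digits.
Convert: Hardness H = 762.3 MPa = 7.623e+08 Pa.
Convert: Pad sides 2.951 mm × 0.8416 mm = 2.951e-03 m × 8.416e-04 m. Contact area A = 2.951e-03 m × 8.416e-04 m = 2.484e-06 m².
Convert: Depth limit h_lim = 0.009588 mm = 9.588e-06 m.
Working in SI base units: W = 73.99 N, H = 7.623e+08 Pa, K = 1.140e-05.
Volume at the limit: V_lim = h_lim·A = 9.588e-06 · 2.484e-06 = 2.381e-11 m³.
So the life L = V_lim·H/(K·W) = 2.381e-11 · 7.623e+08 / (1.140e-05 · 73.99) = 21.52 m.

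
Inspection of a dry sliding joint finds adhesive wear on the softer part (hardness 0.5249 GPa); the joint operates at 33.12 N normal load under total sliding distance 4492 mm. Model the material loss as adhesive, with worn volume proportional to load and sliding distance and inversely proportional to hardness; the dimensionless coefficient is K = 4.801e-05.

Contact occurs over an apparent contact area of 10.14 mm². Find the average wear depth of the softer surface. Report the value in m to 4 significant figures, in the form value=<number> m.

The intermediates appear rounded; all working math carries exact precision; one last rounding: 4 significant figures.
Convert: Distance L = 4492 mm = 4.492 m.
Convert: Hardness H = 0.5249 GPa = 5.249e+08 Pa.
Convert: Contact area A = 10.14 mm² = 1.014e-05 m².
SI base units throughout: W = 33.12 N, H = 5.249e+08 Pa, K = 4.801e-05.
By Archard's law, V = K·W·L/H = 4.801e-05 · 33.12 · 4.492 / 5.249e+08 = 1.361e-11 m³.
Mean wear depth h = V/A = 1.361e-11 / 1.014e-05 = 1.342e-06 m.

value=1.342e-06 m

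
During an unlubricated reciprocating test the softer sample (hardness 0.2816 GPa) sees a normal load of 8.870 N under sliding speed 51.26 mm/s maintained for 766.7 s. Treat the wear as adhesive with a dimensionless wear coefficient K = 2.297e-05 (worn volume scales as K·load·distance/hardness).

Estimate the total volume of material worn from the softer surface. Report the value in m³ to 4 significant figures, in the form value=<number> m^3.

value=2.844e-11 m^3

Quoted intermediates are rounded; all working math runs at full precision. Rounded just once: 4 significant digits.
Convert: Sliding speed v = 51.26 mm/s = 0.05126 m/s. Distance L = v·t = 0.05126 m/s × 766.7 s = 39.30 m.
Convert: Hardness H = 0.2816 GPa = 2.816e+08 Pa.
As SI base values: W = 8.870 N, H = 2.816e+08 Pa, K = 2.297e-05.
Apply Archard: V = K·W·L/H = 2.297e-05 · 8.870 · 39.30 / 2.816e+08 = 2.844e-11 m³.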